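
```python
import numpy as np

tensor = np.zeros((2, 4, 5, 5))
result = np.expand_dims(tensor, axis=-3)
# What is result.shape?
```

(2, 4, 1, 5, 5)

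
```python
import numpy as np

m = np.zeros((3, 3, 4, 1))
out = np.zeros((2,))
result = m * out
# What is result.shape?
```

(3, 3, 4, 2)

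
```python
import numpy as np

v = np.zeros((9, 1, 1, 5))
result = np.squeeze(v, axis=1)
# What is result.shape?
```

(9, 1, 5)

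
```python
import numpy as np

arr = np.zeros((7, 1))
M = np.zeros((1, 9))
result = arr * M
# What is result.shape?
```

(7, 9)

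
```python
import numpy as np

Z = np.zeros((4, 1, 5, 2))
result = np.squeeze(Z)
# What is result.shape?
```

(4, 5, 2)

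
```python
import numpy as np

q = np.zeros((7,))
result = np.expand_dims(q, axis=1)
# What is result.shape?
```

(7, 1)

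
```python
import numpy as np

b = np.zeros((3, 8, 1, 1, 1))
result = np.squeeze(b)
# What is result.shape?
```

(3, 8)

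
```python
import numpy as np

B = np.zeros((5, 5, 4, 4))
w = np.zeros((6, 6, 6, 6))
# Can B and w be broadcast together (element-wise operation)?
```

No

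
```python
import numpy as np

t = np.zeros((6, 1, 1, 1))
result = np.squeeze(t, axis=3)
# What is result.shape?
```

(6, 1, 1)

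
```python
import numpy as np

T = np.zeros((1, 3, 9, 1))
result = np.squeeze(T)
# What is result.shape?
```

(3, 9)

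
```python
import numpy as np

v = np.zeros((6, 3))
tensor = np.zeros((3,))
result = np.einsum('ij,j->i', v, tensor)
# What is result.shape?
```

(6,)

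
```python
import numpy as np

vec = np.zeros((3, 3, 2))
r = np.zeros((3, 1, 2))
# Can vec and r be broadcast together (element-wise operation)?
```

Yes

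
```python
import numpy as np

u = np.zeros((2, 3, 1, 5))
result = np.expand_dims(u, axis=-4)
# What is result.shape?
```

(2, 1, 3, 1, 5)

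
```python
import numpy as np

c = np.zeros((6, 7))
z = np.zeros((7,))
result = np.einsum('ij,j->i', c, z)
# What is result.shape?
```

(6,)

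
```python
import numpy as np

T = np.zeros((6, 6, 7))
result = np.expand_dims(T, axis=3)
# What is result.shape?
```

(6, 6, 7, 1)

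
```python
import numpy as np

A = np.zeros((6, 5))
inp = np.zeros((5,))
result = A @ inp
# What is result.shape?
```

(6,)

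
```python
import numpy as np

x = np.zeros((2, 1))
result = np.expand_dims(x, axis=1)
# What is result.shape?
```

(2, 1, 1)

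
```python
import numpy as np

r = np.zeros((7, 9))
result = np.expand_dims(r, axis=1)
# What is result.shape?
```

(7, 1, 9)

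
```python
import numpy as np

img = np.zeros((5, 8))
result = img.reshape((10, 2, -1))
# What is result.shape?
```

(10, 2, 2)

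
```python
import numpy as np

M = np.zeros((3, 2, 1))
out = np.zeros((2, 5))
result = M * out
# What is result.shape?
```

(3, 2, 5)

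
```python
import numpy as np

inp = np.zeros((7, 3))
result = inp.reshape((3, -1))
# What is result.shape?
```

(3, 7)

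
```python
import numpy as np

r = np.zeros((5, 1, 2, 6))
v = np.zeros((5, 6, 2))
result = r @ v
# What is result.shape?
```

(5, 5, 2, 2)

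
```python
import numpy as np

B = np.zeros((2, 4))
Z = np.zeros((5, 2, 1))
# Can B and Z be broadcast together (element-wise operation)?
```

Yes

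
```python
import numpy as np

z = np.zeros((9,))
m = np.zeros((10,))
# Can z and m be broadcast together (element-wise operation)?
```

No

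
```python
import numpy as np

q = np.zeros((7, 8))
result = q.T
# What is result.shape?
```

(8, 7)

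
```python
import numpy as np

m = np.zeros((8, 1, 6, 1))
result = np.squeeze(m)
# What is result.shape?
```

(8, 6)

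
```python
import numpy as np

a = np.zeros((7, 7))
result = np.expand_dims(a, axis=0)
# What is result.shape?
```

(1, 7, 7)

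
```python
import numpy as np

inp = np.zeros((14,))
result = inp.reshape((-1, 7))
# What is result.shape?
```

(2, 7)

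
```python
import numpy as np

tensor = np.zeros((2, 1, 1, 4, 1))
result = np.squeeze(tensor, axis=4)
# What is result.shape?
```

(2, 1, 1, 4)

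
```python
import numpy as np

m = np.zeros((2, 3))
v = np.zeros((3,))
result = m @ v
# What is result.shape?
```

(2,)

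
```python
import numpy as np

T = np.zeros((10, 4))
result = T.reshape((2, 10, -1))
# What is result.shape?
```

(2, 10, 2)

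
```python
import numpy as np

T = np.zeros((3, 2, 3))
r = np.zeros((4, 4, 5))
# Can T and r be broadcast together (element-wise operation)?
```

No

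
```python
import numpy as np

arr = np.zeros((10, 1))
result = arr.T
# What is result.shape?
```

(1, 10)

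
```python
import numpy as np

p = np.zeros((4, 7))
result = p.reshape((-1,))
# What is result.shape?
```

(28,)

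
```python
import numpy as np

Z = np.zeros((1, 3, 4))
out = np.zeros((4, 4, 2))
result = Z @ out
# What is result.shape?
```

(4, 3, 2)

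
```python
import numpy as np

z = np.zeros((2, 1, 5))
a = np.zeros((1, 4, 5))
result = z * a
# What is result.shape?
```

(2, 4, 5)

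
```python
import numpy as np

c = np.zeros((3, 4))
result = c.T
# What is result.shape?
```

(4, 3)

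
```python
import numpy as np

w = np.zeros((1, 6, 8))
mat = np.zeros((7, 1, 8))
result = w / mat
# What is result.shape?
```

(7, 6, 8)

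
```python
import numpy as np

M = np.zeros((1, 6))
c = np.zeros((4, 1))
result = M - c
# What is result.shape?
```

(4, 6)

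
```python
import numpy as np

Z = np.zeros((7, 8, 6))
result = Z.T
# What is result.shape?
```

(6, 8, 7)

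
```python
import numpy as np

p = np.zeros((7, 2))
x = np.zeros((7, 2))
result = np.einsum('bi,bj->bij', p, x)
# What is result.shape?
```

(7, 2, 2)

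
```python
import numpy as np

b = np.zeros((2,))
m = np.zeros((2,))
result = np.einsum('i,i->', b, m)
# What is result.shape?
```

()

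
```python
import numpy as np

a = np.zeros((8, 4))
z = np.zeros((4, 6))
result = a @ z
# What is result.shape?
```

(8, 6)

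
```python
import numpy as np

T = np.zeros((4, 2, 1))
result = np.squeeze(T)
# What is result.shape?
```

(4, 2)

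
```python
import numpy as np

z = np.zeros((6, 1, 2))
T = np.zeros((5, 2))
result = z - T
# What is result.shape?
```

(6, 5, 2)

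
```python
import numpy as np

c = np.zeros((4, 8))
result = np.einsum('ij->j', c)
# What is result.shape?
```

(8,)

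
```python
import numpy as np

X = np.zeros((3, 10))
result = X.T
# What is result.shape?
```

(10, 3)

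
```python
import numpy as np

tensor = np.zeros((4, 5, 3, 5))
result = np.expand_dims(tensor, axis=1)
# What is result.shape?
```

(4, 1, 5, 3, 5)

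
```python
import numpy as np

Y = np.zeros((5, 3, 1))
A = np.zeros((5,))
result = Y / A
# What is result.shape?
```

(5, 3, 5)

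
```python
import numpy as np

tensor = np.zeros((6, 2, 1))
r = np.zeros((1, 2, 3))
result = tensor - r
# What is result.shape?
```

(6, 2, 3)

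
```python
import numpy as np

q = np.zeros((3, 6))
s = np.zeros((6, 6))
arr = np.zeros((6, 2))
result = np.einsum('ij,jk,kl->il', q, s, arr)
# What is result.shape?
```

(3, 2)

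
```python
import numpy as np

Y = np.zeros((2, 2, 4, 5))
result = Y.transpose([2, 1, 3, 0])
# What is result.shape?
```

(4, 2, 5, 2)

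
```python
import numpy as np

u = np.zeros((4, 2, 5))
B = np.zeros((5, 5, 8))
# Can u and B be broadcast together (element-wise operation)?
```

No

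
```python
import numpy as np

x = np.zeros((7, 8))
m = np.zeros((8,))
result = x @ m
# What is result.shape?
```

(7,)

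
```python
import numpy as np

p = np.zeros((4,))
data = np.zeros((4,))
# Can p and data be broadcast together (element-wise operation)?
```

Yes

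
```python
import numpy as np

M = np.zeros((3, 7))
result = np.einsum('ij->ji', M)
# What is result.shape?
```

(7, 3)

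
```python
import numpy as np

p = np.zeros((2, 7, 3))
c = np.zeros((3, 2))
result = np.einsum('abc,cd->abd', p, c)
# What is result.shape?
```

(2, 7, 2)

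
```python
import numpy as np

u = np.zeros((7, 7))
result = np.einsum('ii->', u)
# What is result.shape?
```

()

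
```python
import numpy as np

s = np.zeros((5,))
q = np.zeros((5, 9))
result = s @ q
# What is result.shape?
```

(9,)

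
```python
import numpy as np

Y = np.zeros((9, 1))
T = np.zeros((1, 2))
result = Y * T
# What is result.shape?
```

(9, 2)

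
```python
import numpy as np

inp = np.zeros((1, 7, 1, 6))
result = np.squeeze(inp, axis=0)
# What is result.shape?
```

(7, 1, 6)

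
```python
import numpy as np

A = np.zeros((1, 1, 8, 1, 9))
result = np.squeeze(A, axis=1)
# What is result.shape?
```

(1, 8, 1, 9)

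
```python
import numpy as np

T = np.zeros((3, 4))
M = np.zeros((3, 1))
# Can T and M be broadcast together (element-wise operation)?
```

Yes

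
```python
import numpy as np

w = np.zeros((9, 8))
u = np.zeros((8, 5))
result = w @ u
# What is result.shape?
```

(9, 5)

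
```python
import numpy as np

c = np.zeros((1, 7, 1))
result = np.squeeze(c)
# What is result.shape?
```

(7,)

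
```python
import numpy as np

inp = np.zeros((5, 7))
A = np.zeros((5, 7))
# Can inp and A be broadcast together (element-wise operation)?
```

Yes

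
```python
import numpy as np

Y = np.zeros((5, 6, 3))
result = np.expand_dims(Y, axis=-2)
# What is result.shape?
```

(5, 6, 1, 3)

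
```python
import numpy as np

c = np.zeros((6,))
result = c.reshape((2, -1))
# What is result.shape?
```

(2, 3)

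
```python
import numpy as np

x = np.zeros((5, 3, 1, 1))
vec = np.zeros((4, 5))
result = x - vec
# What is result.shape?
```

(5, 3, 4, 5)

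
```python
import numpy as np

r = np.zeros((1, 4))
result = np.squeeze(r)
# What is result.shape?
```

(4,)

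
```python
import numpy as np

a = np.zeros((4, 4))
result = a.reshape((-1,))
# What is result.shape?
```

(16,)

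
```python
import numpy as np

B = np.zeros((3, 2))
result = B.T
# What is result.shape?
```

(2, 3)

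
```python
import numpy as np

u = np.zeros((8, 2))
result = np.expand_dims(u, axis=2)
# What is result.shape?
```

(8, 2, 1)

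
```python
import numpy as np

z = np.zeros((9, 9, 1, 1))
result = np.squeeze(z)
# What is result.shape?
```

(9, 9)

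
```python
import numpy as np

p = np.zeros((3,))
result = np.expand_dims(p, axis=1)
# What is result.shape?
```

(3, 1)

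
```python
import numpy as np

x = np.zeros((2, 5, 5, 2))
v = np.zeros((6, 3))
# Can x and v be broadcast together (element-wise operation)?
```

No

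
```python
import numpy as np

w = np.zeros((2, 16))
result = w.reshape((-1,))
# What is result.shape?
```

(32,)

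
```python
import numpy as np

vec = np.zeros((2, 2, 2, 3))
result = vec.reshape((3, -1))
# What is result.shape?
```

(3, 8)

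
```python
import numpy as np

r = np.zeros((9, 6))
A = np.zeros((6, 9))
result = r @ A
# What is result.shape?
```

(9, 9)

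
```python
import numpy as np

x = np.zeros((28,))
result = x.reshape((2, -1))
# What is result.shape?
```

(2, 14)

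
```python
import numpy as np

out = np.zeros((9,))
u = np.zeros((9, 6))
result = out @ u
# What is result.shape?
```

(6,)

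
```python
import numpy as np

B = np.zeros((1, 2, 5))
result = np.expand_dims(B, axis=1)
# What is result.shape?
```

(1, 1, 2, 5)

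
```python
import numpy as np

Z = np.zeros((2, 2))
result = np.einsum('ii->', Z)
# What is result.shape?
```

()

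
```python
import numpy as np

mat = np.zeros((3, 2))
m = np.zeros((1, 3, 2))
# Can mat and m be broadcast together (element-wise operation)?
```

Yes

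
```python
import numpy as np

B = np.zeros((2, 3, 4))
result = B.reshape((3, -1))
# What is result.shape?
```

(3, 8)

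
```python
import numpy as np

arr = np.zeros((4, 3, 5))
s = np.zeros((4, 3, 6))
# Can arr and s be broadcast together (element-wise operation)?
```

No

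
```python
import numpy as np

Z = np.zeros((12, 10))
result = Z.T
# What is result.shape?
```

(10, 12)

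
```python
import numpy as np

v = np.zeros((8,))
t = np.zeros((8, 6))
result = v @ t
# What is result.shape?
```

(6,)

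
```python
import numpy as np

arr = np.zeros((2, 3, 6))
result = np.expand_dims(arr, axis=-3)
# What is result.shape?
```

(2, 1, 3, 6)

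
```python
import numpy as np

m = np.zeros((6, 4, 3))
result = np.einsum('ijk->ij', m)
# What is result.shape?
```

(6, 4)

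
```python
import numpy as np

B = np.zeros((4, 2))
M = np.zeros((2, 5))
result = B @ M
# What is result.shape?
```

(4, 5)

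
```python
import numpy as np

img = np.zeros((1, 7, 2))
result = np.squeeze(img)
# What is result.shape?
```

(7, 2)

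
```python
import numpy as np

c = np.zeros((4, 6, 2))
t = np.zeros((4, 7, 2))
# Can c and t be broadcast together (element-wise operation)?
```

No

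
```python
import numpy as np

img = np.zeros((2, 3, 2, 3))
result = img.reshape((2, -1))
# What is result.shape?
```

(2, 18)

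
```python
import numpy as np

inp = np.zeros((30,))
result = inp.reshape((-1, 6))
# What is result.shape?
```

(5, 6)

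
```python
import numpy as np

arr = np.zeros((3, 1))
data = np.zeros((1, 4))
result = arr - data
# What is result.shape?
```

(3, 4)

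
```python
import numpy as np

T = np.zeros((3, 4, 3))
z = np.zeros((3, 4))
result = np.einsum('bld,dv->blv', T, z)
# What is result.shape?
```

(3, 4, 4)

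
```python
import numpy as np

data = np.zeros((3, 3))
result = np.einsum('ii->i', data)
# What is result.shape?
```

(3,)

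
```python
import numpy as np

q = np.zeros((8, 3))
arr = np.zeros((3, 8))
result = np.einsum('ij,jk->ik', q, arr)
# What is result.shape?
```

(8, 8)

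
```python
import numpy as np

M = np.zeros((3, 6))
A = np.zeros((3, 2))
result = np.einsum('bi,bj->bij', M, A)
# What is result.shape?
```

(3, 6, 2)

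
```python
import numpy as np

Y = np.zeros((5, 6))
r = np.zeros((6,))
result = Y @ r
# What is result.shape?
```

(5,)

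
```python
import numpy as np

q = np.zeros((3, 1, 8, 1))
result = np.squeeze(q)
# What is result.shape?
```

(3, 8)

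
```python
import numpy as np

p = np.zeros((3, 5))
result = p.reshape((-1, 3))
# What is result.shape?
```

(5, 3)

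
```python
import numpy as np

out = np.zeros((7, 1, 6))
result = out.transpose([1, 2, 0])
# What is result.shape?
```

(1, 6, 7)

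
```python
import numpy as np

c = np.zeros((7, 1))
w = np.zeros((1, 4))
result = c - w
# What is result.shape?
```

(7, 4)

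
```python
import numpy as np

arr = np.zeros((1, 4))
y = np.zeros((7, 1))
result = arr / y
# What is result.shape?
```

(7, 4)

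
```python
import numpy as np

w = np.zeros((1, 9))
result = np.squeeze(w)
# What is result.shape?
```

(9,)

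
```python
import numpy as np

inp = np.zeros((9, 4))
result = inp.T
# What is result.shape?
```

(4, 9)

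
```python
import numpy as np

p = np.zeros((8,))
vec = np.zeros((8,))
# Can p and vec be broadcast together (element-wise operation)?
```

Yes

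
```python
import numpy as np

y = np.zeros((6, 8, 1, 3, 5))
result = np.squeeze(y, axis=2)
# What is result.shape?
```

(6, 8, 3, 5)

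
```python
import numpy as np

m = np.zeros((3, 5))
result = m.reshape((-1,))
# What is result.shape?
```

(15,)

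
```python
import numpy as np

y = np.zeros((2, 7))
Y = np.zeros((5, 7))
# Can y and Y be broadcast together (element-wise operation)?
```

No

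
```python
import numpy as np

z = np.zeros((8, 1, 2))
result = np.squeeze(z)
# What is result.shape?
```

(8, 2)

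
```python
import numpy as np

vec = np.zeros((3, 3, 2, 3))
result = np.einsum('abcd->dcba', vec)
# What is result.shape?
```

(3, 2, 3, 3)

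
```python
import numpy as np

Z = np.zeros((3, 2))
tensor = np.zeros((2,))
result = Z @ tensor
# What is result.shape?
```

(3,)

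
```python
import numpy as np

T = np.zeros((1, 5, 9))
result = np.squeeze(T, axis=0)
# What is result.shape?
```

(5, 9)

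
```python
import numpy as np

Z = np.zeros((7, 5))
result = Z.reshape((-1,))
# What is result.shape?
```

(35,)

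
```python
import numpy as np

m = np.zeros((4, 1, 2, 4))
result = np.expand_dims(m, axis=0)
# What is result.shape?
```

(1, 4, 1, 2, 4)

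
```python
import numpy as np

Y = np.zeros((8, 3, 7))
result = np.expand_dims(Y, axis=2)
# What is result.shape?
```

(8, 3, 1, 7)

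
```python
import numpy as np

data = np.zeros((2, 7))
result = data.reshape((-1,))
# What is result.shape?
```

(14,)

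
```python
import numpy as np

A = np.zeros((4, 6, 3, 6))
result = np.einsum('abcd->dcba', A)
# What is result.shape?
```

(6, 3, 6, 4)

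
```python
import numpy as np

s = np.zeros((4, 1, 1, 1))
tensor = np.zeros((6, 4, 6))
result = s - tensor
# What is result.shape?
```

(4, 6, 4, 6)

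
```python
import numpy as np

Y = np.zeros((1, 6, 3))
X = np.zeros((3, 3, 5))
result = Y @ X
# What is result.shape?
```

(3, 6, 5)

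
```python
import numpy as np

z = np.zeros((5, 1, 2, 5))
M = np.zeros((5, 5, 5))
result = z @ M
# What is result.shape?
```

(5, 5, 2, 5)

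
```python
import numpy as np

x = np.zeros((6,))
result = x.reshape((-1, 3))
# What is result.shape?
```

(2, 3)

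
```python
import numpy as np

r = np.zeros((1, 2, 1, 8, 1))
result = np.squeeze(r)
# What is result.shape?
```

(2, 8)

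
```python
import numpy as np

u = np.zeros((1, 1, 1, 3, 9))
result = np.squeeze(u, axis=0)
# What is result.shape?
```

(1, 1, 3, 9)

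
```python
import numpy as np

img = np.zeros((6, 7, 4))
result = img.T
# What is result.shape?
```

(4, 7, 6)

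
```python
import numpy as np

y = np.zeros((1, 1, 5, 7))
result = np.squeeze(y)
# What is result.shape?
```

(5, 7)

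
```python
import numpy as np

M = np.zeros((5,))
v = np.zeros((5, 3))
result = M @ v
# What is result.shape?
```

(3,)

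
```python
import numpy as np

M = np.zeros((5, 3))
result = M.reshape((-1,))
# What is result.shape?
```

(15,)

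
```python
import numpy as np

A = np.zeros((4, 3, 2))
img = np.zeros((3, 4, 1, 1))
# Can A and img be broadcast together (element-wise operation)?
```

Yes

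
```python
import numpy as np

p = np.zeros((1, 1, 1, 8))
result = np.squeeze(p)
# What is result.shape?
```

(8,)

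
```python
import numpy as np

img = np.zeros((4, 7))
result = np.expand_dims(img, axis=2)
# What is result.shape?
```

(4, 7, 1)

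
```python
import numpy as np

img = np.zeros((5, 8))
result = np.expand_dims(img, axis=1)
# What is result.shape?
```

(5, 1, 8)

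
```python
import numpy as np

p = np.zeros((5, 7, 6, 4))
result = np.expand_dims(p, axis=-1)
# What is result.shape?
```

(5, 7, 6, 4, 1)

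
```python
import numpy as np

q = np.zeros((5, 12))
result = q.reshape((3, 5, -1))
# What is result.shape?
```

(3, 5, 4)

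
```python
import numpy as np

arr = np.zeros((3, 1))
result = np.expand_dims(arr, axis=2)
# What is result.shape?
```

(3, 1, 1)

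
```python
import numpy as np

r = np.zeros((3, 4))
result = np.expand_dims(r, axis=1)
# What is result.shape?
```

(3, 1, 4)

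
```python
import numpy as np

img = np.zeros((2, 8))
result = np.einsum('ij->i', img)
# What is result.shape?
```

(2,)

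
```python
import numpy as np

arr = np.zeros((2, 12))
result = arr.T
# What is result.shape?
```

(12, 2)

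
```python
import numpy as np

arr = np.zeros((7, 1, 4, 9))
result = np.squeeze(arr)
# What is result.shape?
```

(7, 4, 9)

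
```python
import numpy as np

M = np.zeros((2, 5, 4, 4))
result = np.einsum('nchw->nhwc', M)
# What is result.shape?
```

(2, 4, 4, 5)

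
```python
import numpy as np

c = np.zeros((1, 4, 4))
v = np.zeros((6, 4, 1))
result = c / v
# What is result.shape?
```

(6, 4, 4)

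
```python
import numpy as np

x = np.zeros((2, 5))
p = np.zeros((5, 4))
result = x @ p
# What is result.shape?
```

(2, 4)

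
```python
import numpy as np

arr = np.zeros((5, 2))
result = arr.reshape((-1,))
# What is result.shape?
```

(10,)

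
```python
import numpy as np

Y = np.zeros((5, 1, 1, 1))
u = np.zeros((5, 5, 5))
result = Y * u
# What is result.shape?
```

(5, 5, 5, 5)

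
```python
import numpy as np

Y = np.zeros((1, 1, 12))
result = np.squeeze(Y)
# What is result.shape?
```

(12,)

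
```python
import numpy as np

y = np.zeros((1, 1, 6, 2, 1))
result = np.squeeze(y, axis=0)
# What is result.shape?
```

(1, 6, 2, 1)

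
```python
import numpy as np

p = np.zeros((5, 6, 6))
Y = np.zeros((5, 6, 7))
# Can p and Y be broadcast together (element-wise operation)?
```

No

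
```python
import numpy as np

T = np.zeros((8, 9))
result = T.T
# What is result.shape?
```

(9, 8)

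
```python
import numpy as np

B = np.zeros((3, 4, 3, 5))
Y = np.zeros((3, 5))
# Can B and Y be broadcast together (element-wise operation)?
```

Yes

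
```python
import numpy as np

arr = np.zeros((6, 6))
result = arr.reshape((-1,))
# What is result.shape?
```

(36,)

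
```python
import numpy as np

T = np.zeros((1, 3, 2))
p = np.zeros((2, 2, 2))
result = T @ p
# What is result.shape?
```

(2, 3, 2)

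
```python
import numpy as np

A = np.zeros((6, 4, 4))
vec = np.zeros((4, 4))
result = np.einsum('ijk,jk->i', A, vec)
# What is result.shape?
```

(6,)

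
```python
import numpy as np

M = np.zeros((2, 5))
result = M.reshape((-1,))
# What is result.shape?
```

(10,)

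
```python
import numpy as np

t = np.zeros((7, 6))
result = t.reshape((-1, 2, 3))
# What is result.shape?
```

(7, 2, 3)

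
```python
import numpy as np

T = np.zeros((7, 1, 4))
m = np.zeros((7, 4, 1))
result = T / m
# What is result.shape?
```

(7, 4, 4)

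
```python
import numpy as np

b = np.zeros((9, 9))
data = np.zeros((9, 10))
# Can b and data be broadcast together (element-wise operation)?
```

No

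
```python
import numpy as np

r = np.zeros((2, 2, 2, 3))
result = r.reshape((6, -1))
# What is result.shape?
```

(6, 4)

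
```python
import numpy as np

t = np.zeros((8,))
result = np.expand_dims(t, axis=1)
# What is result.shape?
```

(8, 1)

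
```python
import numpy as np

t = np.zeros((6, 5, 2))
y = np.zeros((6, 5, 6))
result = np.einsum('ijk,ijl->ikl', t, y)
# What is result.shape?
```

(6, 2, 6)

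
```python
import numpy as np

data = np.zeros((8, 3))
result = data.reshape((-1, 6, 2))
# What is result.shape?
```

(2, 6, 2)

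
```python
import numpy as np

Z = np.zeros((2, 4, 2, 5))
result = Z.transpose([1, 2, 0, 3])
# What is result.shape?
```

(4, 2, 2, 5)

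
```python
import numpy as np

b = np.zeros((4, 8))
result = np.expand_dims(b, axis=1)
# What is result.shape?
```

(4, 1, 8)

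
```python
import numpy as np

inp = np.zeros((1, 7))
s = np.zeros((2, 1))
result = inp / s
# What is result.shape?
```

(2, 7)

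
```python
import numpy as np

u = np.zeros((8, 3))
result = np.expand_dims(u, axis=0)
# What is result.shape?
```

(1, 8, 3)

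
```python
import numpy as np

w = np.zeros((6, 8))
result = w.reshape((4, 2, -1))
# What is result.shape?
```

(4, 2, 6)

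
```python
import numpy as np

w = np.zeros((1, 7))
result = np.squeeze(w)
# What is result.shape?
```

(7,)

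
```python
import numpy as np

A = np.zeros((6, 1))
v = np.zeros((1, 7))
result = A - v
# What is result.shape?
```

(6, 7)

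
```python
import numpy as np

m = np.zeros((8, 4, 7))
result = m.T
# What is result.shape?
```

(7, 4, 8)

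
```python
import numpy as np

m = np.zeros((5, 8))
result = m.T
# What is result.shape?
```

(8, 5)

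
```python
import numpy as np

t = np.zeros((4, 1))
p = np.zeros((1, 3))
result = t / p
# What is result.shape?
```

(4, 3)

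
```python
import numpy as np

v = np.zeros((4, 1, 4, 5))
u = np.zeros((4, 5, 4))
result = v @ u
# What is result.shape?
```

(4, 4, 4, 4)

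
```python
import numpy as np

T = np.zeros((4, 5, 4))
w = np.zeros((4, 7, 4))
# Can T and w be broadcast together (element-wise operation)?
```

No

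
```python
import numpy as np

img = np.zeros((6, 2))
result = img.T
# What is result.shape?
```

(2, 6)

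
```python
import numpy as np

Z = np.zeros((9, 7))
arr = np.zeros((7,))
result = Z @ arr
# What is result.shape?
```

(9,)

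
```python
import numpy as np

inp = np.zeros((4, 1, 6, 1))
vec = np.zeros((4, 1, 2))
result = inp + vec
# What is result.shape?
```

(4, 4, 6, 2)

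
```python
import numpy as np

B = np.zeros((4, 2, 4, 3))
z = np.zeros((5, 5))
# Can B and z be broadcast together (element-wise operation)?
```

No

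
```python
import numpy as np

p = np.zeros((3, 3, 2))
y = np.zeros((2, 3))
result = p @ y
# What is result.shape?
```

(3, 3, 3)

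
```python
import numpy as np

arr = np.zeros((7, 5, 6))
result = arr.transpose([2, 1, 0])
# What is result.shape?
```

(6, 5, 7)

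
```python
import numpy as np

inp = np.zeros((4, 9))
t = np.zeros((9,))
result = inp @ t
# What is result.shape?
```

(4,)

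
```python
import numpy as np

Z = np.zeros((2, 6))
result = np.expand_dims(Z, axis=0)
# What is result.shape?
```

(1, 2, 6)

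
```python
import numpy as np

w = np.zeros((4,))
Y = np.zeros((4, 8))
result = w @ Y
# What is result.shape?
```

(8,)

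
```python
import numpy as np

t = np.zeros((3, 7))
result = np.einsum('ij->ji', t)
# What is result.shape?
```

(7, 3)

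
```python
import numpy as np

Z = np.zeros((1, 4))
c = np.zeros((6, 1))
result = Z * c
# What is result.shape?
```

(6, 4)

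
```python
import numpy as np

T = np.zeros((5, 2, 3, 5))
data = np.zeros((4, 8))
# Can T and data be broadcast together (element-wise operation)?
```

No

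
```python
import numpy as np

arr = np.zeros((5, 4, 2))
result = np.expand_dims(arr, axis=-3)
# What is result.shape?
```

(5, 1, 4, 2)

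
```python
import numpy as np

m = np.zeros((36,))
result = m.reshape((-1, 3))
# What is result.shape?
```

(12, 3)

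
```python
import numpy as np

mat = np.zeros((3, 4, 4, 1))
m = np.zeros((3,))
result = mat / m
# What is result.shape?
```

(3, 4, 4, 3)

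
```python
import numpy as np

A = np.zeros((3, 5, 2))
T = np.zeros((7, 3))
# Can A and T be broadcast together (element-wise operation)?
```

No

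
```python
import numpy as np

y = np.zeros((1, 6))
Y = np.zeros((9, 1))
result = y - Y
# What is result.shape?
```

(9, 6)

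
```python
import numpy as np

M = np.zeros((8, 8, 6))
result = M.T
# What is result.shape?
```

(6, 8, 8)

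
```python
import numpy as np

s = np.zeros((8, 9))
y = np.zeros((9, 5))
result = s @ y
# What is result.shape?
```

(8, 5)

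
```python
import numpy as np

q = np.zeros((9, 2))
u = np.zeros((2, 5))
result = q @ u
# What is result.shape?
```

(9, 5)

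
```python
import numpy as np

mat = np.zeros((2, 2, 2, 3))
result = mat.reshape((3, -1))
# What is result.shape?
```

(3, 8)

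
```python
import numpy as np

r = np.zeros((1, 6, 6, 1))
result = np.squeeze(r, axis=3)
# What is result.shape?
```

(1, 6, 6)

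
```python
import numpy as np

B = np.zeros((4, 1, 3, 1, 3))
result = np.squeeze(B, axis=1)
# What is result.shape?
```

(4, 3, 1, 3)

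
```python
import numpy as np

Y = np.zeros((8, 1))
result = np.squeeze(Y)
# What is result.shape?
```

(8,)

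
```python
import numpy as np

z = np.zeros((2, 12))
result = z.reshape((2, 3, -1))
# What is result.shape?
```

(2, 3, 4)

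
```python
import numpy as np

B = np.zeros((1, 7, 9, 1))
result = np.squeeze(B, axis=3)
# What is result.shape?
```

(1, 7, 9)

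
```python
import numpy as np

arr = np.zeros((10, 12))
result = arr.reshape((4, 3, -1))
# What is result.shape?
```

(4, 3, 10)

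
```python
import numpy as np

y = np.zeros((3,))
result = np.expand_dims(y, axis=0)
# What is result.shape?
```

(1, 3)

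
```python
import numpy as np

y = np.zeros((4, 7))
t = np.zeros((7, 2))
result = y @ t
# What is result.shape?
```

(4, 2)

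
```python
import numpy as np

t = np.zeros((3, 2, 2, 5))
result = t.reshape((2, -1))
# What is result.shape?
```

(2, 30)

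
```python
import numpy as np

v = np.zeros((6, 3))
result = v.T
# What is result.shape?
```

(3, 6)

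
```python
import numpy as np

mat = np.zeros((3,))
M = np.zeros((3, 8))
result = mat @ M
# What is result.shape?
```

(8,)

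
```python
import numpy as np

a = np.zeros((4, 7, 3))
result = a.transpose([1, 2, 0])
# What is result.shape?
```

(7, 3, 4)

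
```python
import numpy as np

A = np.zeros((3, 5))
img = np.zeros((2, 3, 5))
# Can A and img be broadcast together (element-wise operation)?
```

Yes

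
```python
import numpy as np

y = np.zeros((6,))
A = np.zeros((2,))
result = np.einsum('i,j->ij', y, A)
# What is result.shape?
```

(6, 2)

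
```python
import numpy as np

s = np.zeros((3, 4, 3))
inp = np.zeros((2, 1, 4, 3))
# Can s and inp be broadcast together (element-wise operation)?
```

Yes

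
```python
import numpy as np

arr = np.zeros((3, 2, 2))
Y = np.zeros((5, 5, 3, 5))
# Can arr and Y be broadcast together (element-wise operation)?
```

No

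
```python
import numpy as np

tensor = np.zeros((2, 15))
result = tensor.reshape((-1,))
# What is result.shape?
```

(30,)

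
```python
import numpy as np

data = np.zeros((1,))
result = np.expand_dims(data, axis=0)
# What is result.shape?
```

(1, 1)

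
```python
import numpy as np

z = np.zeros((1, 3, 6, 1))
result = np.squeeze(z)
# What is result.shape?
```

(3, 6)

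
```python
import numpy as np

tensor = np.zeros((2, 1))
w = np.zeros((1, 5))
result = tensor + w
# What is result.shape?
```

(2, 5)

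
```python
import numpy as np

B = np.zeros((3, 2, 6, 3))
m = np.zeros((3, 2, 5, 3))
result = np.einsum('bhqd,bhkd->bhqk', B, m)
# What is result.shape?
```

(3, 2, 6, 5)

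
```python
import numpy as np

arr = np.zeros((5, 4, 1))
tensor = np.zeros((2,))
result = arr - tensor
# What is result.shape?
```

(5, 4, 2)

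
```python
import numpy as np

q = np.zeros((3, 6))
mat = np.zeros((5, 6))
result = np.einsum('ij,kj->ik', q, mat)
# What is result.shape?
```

(3, 5)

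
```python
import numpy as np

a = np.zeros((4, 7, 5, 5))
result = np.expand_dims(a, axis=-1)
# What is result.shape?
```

(4, 7, 5, 5, 1)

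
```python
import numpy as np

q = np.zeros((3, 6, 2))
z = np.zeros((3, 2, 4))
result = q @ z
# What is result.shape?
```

(3, 6, 4)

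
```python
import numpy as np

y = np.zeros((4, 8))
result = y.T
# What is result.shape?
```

(8, 4)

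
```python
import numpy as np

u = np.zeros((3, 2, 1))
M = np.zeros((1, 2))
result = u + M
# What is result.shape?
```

(3, 2, 2)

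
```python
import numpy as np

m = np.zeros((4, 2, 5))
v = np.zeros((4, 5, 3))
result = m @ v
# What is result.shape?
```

(4, 2, 3)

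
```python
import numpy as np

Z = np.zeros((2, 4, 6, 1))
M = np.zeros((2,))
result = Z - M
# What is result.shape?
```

(2, 4, 6, 2)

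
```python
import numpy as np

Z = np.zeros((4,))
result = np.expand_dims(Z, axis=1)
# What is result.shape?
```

(4, 1)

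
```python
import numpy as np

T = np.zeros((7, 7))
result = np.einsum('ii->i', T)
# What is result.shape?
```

(7,)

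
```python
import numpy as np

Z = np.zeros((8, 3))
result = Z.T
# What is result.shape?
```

(3, 8)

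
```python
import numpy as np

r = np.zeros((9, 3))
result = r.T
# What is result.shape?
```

(3, 9)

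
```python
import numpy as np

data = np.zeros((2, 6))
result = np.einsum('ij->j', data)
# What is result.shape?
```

(6,)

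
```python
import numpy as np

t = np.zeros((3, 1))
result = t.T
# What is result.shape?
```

(1, 3)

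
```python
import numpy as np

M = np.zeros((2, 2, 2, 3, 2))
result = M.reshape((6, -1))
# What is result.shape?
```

(6, 8)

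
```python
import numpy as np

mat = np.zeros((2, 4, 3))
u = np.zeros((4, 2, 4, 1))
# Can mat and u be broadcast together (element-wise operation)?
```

Yes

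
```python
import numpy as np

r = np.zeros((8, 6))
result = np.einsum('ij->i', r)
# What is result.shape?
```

(8,)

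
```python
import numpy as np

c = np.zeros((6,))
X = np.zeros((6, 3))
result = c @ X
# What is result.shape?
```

(3,)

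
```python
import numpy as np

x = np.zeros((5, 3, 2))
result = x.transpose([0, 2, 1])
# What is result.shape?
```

(5, 2, 3)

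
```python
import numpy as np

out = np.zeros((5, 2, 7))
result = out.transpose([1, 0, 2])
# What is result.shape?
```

(2, 5, 7)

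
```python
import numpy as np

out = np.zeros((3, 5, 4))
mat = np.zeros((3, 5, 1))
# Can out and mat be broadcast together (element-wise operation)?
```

Yes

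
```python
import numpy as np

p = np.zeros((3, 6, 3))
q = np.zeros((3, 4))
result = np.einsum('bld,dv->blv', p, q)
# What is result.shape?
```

(3, 6, 4)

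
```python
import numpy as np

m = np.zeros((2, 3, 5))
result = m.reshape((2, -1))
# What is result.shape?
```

(2, 15)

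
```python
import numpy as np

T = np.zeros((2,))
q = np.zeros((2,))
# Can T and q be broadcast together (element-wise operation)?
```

Yes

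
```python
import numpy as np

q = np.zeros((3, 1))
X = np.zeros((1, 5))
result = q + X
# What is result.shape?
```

(3, 5)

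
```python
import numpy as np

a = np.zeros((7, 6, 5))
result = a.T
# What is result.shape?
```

(5, 6, 7)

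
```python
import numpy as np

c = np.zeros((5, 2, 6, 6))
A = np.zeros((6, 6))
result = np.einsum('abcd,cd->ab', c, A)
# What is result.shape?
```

(5, 2)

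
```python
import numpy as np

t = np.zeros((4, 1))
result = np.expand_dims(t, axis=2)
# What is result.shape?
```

(4, 1, 1)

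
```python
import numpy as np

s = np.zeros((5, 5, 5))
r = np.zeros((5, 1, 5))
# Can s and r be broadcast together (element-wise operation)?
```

Yes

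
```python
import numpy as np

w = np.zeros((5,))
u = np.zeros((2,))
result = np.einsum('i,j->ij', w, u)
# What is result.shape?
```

(5, 2)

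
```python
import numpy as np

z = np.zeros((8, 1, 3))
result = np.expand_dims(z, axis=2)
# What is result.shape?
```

(8, 1, 1, 3)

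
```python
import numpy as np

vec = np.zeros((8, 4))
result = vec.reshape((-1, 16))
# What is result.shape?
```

(2, 16)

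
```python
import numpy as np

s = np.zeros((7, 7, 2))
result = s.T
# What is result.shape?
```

(2, 7, 7)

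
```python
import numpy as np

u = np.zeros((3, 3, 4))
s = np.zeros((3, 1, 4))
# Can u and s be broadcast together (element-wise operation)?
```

Yes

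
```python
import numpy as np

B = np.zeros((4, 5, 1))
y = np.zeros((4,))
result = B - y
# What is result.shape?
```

(4, 5, 4)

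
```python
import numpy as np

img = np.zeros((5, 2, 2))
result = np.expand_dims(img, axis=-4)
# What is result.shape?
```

(1, 5, 2, 2)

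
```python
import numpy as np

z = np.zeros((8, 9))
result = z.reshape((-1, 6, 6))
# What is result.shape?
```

(2, 6, 6)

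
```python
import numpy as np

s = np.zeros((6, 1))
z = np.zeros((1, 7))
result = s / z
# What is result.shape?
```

(6, 7)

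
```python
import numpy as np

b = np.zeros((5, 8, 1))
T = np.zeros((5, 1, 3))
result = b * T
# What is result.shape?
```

(5, 8, 3)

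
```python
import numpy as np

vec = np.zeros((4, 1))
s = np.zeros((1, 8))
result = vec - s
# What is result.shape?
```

(4, 8)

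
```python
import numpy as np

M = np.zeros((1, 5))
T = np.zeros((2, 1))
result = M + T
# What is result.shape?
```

(2, 5)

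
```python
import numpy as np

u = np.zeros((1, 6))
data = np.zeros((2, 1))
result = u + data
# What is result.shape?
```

(2, 6)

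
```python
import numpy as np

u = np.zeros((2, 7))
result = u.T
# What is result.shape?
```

(7, 2)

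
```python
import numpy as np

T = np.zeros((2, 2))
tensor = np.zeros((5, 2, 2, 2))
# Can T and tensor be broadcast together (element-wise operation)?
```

Yes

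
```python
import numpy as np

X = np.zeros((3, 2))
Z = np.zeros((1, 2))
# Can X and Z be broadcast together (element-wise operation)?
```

Yes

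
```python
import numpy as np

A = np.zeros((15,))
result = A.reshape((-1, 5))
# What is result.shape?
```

(3, 5)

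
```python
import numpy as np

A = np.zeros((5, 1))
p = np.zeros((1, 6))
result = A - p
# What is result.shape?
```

(5, 6)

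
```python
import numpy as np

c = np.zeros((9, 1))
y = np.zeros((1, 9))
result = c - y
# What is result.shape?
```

(9, 9)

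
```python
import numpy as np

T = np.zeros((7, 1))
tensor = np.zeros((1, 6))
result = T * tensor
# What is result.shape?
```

(7, 6)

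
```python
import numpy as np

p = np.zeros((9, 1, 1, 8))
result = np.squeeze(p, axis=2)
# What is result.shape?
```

(9, 1, 8)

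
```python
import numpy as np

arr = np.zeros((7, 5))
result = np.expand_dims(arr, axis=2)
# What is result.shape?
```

(7, 5, 1)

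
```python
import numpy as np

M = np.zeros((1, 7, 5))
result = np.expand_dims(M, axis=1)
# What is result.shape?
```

(1, 1, 7, 5)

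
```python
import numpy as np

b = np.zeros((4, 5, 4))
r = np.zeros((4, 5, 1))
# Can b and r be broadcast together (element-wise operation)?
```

Yes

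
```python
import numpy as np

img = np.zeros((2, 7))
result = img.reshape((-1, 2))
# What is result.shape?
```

(7, 2)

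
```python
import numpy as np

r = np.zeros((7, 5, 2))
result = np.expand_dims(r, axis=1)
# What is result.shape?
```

(7, 1, 5, 2)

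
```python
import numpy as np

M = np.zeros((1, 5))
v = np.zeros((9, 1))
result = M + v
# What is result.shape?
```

(9, 5)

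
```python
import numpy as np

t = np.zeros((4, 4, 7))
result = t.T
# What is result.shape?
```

(7, 4, 4)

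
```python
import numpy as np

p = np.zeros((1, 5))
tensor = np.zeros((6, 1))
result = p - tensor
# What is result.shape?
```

(6, 5)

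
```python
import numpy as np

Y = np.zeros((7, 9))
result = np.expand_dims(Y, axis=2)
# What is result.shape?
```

(7, 9, 1)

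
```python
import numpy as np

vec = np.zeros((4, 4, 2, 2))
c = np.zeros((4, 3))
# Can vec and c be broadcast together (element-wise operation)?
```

No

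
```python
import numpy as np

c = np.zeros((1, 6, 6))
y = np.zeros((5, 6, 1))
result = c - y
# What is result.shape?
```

(5, 6, 6)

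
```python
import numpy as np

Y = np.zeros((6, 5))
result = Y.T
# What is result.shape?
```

(5, 6)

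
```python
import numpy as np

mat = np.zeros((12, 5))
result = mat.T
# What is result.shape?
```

(5, 12)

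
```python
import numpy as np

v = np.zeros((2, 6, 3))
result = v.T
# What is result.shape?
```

(3, 6, 2)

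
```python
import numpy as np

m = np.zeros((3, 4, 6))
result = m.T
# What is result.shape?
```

(6, 4, 3)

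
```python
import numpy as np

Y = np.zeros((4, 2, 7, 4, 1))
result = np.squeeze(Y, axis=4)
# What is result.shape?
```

(4, 2, 7, 4)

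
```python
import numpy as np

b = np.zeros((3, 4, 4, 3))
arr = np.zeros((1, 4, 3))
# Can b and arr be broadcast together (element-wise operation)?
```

Yes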